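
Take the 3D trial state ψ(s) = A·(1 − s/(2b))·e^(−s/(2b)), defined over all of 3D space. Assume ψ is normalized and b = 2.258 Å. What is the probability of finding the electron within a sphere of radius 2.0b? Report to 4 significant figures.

P = ∫ |ψ|² 4πs² ds over s ≤ 2.0b.
A² is fixed by ∫₀^∞ 4πs²|ψ|² ds = 1, i.e. A² = (8·π·b^3)^(−1).
Substituting u = s/b, A², 4π and the length scale all cancel in the ratio: P = ∫_{0}^{2.0} u^2·(1 - u/2)^2·e^(-u) du / ∫_{0}^{∞} u^2·(1 - u/2)^2·e^(-u) du.
An antiderivative of u^2·(1 - u/2)^2·e^(-u) is -(u^4/4 + u^2 + 2·u + 2)·e^(-u); evaluating from 0 to 2.0 gives 2 - 14·e^(-2), while the full integral is 2.
The region integral divided by the full integral gives P = 0.052653.

P ≈ 0.05265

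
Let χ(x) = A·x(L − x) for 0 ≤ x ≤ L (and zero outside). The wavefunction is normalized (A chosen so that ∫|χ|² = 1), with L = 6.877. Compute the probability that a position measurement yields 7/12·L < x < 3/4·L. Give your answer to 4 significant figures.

P ≈ 0.2431

|χ|² is the probability density, so P = ∫_{7/12·L}^{3/4·L} |χ|² dx.
Since A² = 1/(L^5/30), this is the region integral divided by the full normalization integral.
In terms of u = x/L (A² and the length scale cancel between numerator and denominator), P = [∫_{7/12}^{3/4} u^2·(1 - u)^2 du] / [∫_{0}^{1} u^2·(1 - u)^2 du].
With ∫ u^2·(1 - u)^2 du = u^3·(6·u^2 - 15·u + 10)/30 + C, the region integral is ≈ 0.00810346 and the full one is 1/30.
Evaluating gives P = 0.24310.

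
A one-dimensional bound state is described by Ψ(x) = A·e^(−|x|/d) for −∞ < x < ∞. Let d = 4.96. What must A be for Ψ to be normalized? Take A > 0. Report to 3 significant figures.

A ≈ 0.449

Require ∫ |Ψ|² dx = 1 over the whole domain.
With ∫₀^∞ x^0 e^(−αx) dx = 0!/α^1, carrying out the integral gives A² · d.
Setting this equal to 1 gives A² = 1/(d).
Substituting d = 4.96 gives A² = 0.2016, so A = 0.4490.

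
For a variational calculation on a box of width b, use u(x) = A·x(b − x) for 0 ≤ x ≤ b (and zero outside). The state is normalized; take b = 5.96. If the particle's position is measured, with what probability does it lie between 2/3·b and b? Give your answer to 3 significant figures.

|u|² is the probability density, so P = ∫_{2/3·b}^{b} |u|² dx.
Since A² = 1/(b^5/30), this is the region integral divided by the full normalization integral.
In terms of t = x/b (A² and the length scale cancel between numerator and denominator), P = [∫_{2/3}^{1} t^2·(1 - t)^2 dt] / [∫_{0}^{1} t^2·(1 - t)^2 dt].
An antiderivative of t^2·(1 - t)^2 is t^3·(6·t^2 - 15·t + 10)/30; evaluating from 2/3 to 1 gives 17/2430, while the full integral is 1/30.
The result is P = 17/81.

P ≈ 0.210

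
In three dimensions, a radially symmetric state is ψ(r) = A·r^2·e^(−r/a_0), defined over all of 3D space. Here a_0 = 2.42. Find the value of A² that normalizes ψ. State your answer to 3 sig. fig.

The normalization condition is ∫|ψ|² 4πr² dr = 1 from 0 to ∞.
In 3D with spherical symmetry the volume element is 4πr² dr.
∫|ψ|² 4πr² dr = A²·(45·π·a_0^7/2).
So A² = (45·π·a_0^7/2)^(−1).
Plugging in a_0 = 2.42 yields A = 0.005395.

A^2 ≈ 0.0000291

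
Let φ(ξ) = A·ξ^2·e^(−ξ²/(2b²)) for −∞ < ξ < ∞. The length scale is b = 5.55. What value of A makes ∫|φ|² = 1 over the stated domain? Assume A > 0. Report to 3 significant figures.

A ≈ 0.0120

The normalization condition is ∫|φ|² dξ = 1 from −∞ to ∞.
With φ = A·ξ^2·e^(−ξ²/(2b²)), the integral evaluates to A²·[3·√(π)·b^5/4].
Setting this equal to 1 gives A² = 1/(3·√(π)·b^5/4).
Substituting b = 5.55 gives A² = 0.0001429, so A = 0.01195.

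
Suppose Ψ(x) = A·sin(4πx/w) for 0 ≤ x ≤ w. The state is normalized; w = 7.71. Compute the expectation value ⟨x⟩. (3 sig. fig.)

⟨x⟩ ≈ 3.86

The expectation value is the |Ψ|²-weighted average of x: ∫ x|Ψ|² dx.
With ∫₀^w sin²(nπx/w) dx = w/2, since the A² factors cancel between numerator and denominator, ⟨x⟩ = w/2.
Putting w = 7.71 gives 3.855.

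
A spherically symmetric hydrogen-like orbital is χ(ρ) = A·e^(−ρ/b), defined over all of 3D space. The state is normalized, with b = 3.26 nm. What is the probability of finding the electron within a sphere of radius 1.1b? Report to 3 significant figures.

P ≈ 0.377

P = ∫ |χ|² 4πρ² dρ over ρ ≤ 1.1b.
A² is fixed by ∫₀^∞ 4πρ²|χ|² dρ = 1, i.e. A² = (π·b^3)^(−1).
Substituting u = ρ/b, A², 4π and the length scale all cancel in the ratio: P = ∫_{0}^{1.1} u^2·e^(-2·u) du / ∫_{0}^{∞} u^2·e^(-2·u) du.
An antiderivative of u^2·e^(-2·u) is -(2·u^2 + 2·u + 1)·e^(-2·u)/4; evaluating from 0 to 1.1 gives 1/4 - 281·e^(-11/5)/200, while the full integral is 1/4.
This evaluates to P = 0.3773.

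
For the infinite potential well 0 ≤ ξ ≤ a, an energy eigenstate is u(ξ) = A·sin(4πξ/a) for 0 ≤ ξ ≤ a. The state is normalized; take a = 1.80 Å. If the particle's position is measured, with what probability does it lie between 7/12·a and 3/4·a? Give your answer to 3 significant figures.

P ≈ 0.201

The probability is P = ∫ |u|² dξ over [7/12·a, 3/4·a].
The normalization integral ∫|u|²dξ over the whole domain equals a/2·A², and A² cancels in the ratio.
Let t = ξ/a; then A² and the length scale cancel, so P = ∫_{7/12}^{3/4} sin(4·π·t)^2 dt ÷ ∫_{0}^{1} sin(4·π·t)^2 dt.
With ∫ sin(4·π·t)^2 dt = t/2 - sin(4·π·t)·cos(4·π·t)/(8·π) + C, the region integral is √(3)/(32·π) + 1/12 and the full one is 1/2.
The result is P = (√(3)/16 + π/6)/π.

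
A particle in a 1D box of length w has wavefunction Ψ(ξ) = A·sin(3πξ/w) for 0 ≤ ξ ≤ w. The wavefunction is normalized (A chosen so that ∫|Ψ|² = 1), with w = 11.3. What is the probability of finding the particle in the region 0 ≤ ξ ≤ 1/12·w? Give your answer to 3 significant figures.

|Ψ|² is the probability density, so P = ∫_{0}^{1/12·w} |Ψ|² dξ.
The normalization integral ∫|Ψ|²dξ over the whole domain equals w/2·A², and A² cancels in the ratio.
Let u = ξ/w; then A² and the length scale cancel, so P = ∫_{0}^{1/12} sin(3·π·u)^2 du ÷ ∫_{0}^{1} sin(3·π·u)^2 du.
With ∫ sin(3·π·u)^2 du = u/2 - sin(6·π·u)/(12·π) + C, the region integral is 1/24 - 1/(12·π) and the full one is 1/2.
Evaluating gives P = (-2 + π)/(12·π).

P ≈ 0.0303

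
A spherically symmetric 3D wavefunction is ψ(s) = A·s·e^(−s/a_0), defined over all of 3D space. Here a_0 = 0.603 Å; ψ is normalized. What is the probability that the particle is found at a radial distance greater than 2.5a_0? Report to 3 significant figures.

Integrate the radial probability density 4πs²|ψ|² over s > 2.5a_0.
The full normalization integral is A²·[3·π·a_0^5] = 1, fixing A².
Let u = s/a_0; then A², 4π and the length scale all cancel, so P = ∫_{2.5}^{∞} u^4·e^(-2·u) du ÷ ∫_{0}^{∞} u^4·e^(-2·u) du.
An antiderivative of u^4·e^(-2·u) is -(u^4/2 + u^3 + 3·u^2/2 + 3·u/2 + 3/4)·e^(-2·u); evaluating from 2.5 to ∞ gives 1569·e^(-5)/32, while the full integral is 3/4.
The region integral divided by the full integral gives P = 0.4405.

P ≈ 0.440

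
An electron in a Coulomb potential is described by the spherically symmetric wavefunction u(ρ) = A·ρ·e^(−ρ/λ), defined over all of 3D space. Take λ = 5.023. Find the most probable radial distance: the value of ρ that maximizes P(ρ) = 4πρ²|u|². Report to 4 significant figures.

Set d/dρ [P(ρ) = 4πρ²|u|²] = 0 and solve for ρ > 0.
This gives ρ = 2·λ.
With λ = 5.023, the most probable radial distance is 10.046.

ρ ≈ 10.05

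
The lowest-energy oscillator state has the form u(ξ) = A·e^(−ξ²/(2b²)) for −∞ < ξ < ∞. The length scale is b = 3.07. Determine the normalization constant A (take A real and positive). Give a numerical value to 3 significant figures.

A ≈ 0.429

The normalization condition is ∫|u|² dξ = 1 from −∞ to ∞.
Using the Gaussian integral ∫_{−∞}^{∞} e^(−αξ²) dξ = √(π/α), with u = A·e^(−ξ²/(2b²)), the integral evaluates to A²·[√(π)·b].
Hence A² = 1/[√(π)·b].
Substituting b = 3.07 gives A² = 0.1838, so A = 0.4287.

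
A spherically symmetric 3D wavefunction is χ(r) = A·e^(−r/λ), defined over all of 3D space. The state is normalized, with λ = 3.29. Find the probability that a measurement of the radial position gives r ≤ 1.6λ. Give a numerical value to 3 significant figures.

P = ∫ |χ|² 4πr² dr over r ≤ 1.6λ.
The full normalization integral is A²·[π·λ^3] = 1, fixing A².
Let u = r/λ; then A², 4π and the length scale all cancel, so P = ∫_{0}^{1.6} u^2·e^(-2·u) du ÷ ∫_{0}^{∞} u^2·e^(-2·u) du.
With ∫ u^2·e^(-2·u) du = -(2·u^2 + 2·u + 1)·e^(-2·u)/4 + C, the region integral is 1/4 - 233·e^(-16/5)/100 and the full one is 1/4.
The region integral divided by the full integral gives P = 0.6201.

P ≈ 0.620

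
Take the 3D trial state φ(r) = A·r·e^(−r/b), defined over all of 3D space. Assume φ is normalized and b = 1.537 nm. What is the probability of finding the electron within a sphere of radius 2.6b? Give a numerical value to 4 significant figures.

With dV = 4πr²dr, the probability is ∫|φ|² dV over r ≤ 2.6b.
A² is fixed by ∫₀^∞ 4πr²|φ|² dr = 1, i.e. A² = (3·π·b^5)^(−1).
Substituting u = r/b, A², 4π and the length scale all cancel in the ratio: P = ∫_{0}^{2.6} u^4·e^(-2·u) du / ∫_{0}^{∞} u^4·e^(-2·u) du.
An antiderivative of u^4·e^(-2·u) is -(u^4/2 + u^3 + 3·u^2/2 + 3·u/2 + 3/4)·e^(-2·u); evaluating from 0 to 2.6 gives ≈ 0.445404, while the full integral is 3/4.
Taking the ratio yields P = 0.59387.

P ≈ 0.5939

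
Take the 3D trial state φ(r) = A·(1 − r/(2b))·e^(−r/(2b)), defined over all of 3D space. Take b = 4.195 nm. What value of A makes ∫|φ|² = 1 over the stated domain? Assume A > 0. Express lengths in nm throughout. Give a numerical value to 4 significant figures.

A ≈ 0.02322 nm^(-3/2)

The normalization condition is ∫|φ|² 4πr² dr = 1 from 0 to ∞.
In 3D with spherical symmetry the volume element is 4πr² dr.
With ∫₀^∞ r^4 e^(−αr) dr = 4!/α^5, ∫|φ|² 4πr² dr = A²·(8·π·b^3).
Hence A² = 1/[8·π·b^3].
Substituting b = 4.195 gives A² = 0.00053897, so A = 0.023216.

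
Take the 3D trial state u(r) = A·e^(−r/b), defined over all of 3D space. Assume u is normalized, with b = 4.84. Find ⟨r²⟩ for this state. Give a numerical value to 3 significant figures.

By definition ⟨r²⟩ = ∫ r^2 |u(r)|² 4πr² dr.
With ∫₀^∞ r^4 e^(−αr) dr = 4!/α^5, evaluating both integrals, ⟨r²⟩ = 3·b^2.
With b = 4.84, ⟨r^2⟩ = 70.28.

⟨r^2⟩ ≈ 70.3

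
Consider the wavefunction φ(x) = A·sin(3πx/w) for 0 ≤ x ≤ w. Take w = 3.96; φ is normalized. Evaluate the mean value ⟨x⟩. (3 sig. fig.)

By definition ⟨x⟩ = ∫ x |φ(x)|² dx.
With ∫₀^w sin²(nπx/w) dx = w/2, evaluating both integrals, ⟨x⟩ = w/2.
With w = 3.96, ⟨x⟩ = 1.980.

⟨x⟩ ≈ 1.98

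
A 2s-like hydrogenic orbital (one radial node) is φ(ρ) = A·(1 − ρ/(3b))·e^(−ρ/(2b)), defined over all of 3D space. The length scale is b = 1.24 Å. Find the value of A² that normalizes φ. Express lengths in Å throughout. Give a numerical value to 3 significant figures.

A^2 ≈ 0.0626 Å^(-3)

Require ∫ |φ|² 4πρ² dρ = 1 over the whole domain.
∫|φ|² 4πρ² dρ = A²·(8·π·b^3/3).
Setting this equal to 1 gives A² = 1/(8·π·b^3/3).
Plugging in b = 1.24 yields A = 0.2502.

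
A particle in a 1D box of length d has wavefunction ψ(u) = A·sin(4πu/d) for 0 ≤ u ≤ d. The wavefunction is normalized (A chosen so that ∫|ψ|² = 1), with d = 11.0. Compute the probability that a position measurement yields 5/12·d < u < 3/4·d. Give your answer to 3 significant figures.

|ψ|² is the probability density, so P = ∫_{5/12·d}^{3/4·d} |ψ|² du.
The normalization integral ∫|ψ|²du over the whole domain equals d/2·A², and A² cancels in the ratio.
Substituting t = u/d, A² and the length scale cancel in the ratio: P = ∫_{5/12}^{3/4} sin(4·π·t)^2 dt / ∫_{0}^{1} sin(4·π·t)^2 dt.
With ∫ sin(4·π·t)^2 dt = t/2 - sin(4·π·t)·cos(4·π·t)/(8·π) + C, the region integral is -√(3)/(32·π) + 1/6 and the full one is 1/2.
Taking the ratio, P = (-√(3)/16 + π/3)/π.

P ≈ 0.299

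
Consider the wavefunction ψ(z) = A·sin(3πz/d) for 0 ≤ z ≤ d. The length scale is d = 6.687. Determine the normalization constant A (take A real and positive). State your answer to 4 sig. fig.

A ≈ 0.5469

Normalization requires ∫|ψ|² dz = 1, integrated from 0 to d.
The integral (without the A² prefactor) comes out to d/2.
With d = 6.687: A² = 0.29909 and A = 0.54689.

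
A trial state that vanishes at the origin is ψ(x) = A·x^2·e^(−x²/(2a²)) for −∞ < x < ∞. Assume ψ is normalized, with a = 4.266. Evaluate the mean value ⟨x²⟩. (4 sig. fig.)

⟨x^2⟩ ≈ 45.50

⟨x²⟩ = ∫ x^2 |ψ|² dx over the full domain.
Evaluating both integrals, ⟨x²⟩ = 5·a^2/2.
Putting a = 4.266 gives 45.497.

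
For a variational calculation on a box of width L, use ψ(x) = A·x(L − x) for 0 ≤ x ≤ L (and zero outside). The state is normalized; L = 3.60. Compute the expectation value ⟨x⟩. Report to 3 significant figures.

⟨x⟩ ≈ 1.80

The expectation value is the |ψ|²-weighted average of x: ∫ x|ψ|² dx.
Expanding the polynomial and integrating term by term, the ratio of the moment integral to the normalization integral gives ⟨x⟩ = L/2.
With L = 3.60, ⟨x⟩ = 1.800.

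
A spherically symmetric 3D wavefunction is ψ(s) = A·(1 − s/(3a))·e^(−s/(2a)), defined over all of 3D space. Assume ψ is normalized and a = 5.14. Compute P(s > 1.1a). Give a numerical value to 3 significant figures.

With dV = 4πs²ds, the probability is ∫|ψ|² dV over s > 1.1a.
A² is fixed by ∫₀^∞ 4πs²|ψ|² ds = 1, i.e. A² = (8·π·a^3/3)^(−1).
Let u = s/a; then A², 4π and the length scale all cancel, so P = ∫_{1.1}^{∞} u^2·(1 - u/3)^2·e^(-u) du ÷ ∫_{0}^{∞} u^2·(1 - u/3)^2·e^(-u) du.
With ∫ u^2·(1 - u/3)^2·e^(-u) du = (-u^4 + 2·u^3 - 3·u^2 - 6·u - 6)·e^(-u)/9 + C, the region integral is ≈ 0.55597 and the full one is 2/3.
Taking the ratio yields P = 0.8340.

P ≈ 0.834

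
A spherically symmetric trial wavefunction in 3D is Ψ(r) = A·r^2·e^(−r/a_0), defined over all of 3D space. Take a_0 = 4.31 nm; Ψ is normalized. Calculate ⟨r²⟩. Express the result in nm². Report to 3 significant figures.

⟨r²⟩ = ∫ r^2 |Ψ|² 4πr² dr over the full domain.
Evaluating both integrals, ⟨r²⟩ = 14·a_0^2.
With a_0 = 4.31, ⟨r^2⟩ = 260.1.

⟨r^2⟩ ≈ 260 nm^2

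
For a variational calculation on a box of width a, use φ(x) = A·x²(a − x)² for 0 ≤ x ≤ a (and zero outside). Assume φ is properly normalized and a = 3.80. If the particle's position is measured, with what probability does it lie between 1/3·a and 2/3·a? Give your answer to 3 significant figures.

P ≈ 0.710

P = ∫_{1/3·a}^{2/3·a} |φ(x)|² dx.
With A² fixed by ∫|φ|² = 1, i.e. A² = (a^9/630)^(−1), substitute and integrate.
Substituting u = x/a, A² and the length scale cancel in the ratio: P = ∫_{1/3}^{2/3} u^4·(1 - u)^4 du / ∫_{0}^{1} u^4·(1 - u)^4 du.
An antiderivative of u^4·(1 - u)^4 is u^5·(70·u^4 - 315·u^3 + 540·u^2 - 420·u + 126)/630; evaluating from 1/3 to 2/3 gives ≈ 0.0011275, while the full integral is 1/630.
Evaluating gives P = 0.7103.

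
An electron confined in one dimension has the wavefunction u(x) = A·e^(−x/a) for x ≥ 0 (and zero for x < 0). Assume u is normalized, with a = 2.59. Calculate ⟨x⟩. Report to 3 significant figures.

The expectation value is the |u|²-weighted average of x: ∫ x|u|² dx.
With ∫₀^∞ x^1 e^(−αx) dx = 1!/α^2, the ratio of the moment integral to the normalization integral gives ⟨x⟩ = a/2.
Putting a = 2.59 gives 1.295.

⟨x⟩ ≈ 1.30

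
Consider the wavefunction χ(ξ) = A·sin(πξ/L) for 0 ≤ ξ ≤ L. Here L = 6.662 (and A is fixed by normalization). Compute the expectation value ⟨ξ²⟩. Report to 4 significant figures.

⟨ξ^2⟩ ≈ 12.55

The expectation value is the |χ|²-weighted average of ξ^2: ∫ ξ^2|χ|² dξ.
The ratio of the moment integral to the normalization integral gives ⟨ξ²⟩ = -L^2/(2·π^2) + L^2/3.
Putting L = 6.662 gives 12.546.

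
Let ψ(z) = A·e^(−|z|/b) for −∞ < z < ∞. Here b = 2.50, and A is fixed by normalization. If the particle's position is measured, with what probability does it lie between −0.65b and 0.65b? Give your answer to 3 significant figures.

The probability is P = ∫ |ψ|² dz over [−0.65b, 0.65b].
With A² fixed by ∫|ψ|² = 1, i.e. A² = (b)^(−1), substitute and integrate.
Both integrals are even about z = 0, so only the z ≥ 0 halves are needed (the factors of 2 cancel). In terms of u = z/b (A² and the length scale cancel between numerator and denominator), P = [∫_{0}^{0.65} e^(-2·u) du] / [∫_{0}^{∞} e^(-2·u) du].
An antiderivative of e^(-2·u) is -e^(-2·u)/2; evaluating from 0 to 0.65 gives 1/2 - e^(-13/10)/2, while the full integral is 1/2.
The result is P = 0.7275.

P ≈ 0.727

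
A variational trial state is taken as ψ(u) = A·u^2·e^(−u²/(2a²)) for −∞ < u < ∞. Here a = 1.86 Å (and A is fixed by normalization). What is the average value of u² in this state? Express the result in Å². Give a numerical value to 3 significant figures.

⟨u^2⟩ ≈ 8.65 Å^2

By definition ⟨u²⟩ = ∫ u^2 |ψ(u)|² du.
Using the Gaussian integral ∫_{−∞}^{∞} e^(−αu²) du = √(π/α), evaluating both integrals, ⟨u²⟩ = 5·a^2/2.
With a = 1.86, ⟨u^2⟩ = 8.649.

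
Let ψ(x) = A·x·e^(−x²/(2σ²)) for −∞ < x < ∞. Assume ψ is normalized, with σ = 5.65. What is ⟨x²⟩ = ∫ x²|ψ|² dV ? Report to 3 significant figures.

⟨x^2⟩ ≈ 47.9

By definition ⟨x²⟩ = ∫ x^2 |ψ(x)|² dx.
With ∫_{−∞}^{∞} x^(2m) e^(−αx²) dx = (2m−1)!!·√π / (2^m α^(m+1/2)), evaluating both integrals, ⟨x²⟩ = 3·σ^2/2.
Putting σ = 5.65 gives 47.88.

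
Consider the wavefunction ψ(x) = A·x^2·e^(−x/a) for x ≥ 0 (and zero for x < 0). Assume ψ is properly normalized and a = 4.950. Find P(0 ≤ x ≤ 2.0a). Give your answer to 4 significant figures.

P ≈ 0.3712

|ψ|² is the probability density, so P = ∫_{0}^{2.0a} |ψ|² dx.
With A² fixed by ∫|ψ|² = 1, i.e. A² = (3·a^5/4)^(−1), substitute and integrate.
Substituting u = x/a, A² and the length scale cancel in the ratio: P = ∫_{0}^{2.0} u^4·e^(-2·u) du / ∫_{0}^{∞} u^4·e^(-2·u) du.
Using ∫ u^4·e^(-2·u) du = -(u^4/2 + u^3 + 3·u^2/2 + 3·u/2 + 3/4)·e^(-2·u), the numerator is 3/4 - 103·e^(-4)/4 and the denominator is 3/4.
The result is P = 0.37116.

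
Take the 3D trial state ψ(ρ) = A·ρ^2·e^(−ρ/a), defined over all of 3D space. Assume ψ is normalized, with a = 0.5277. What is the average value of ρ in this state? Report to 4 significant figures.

⟨ρ⟩ ≈ 1.847

The expectation value is the |ψ|²-weighted average of ρ: ∫ ρ|ψ|² 4πρ² dρ.
Using ∫₀^∞ ρⁿ e^(−αρ) dρ = n!/αⁿ⁺¹, evaluating both integrals, ⟨ρ⟩ = 7·a/2.
With a = 0.5277, ⟨ρ⟩ = 1.8470.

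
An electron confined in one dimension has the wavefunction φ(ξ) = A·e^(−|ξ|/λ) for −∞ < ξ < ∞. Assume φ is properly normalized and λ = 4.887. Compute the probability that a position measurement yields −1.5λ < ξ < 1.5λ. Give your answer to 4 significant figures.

P = ∫_{−1.5λ}^{1.5λ} |φ(ξ)|² dξ.
The normalization integral ∫|φ|²dξ over the whole domain equals λ·A², and A² cancels in the ratio.
By symmetry take twice the ξ ≥ 0 contribution in numerator and denominator; the 2's cancel. Let u = ξ/λ; then A² and the length scale cancel, so P = ∫_{0}^{1.5} e^(-2·u) du ÷ ∫_{0}^{∞} e^(-2·u) du.
Using ∫ e^(-2·u) du = -e^(-2·u)/2, the numerator is 1/2 - e^(-3)/2 and the denominator is 1/2.
Taking the ratio, P = 0.95021.

P ≈ 0.9502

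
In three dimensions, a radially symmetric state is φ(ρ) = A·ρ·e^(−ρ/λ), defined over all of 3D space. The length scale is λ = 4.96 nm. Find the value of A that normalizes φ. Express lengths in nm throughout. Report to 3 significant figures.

Normalization requires ∫|φ|² 4πρ² dρ = 1, integrated from 0 to ∞.
∫|φ|² 4πρ² dρ = A²·(3·π·λ^5).
So A² = (3·π·λ^5)^(−1).
Substituting λ = 4.96 gives A² = 0.00003534, so A = 0.005945.

A ≈ 0.00595 nm^(-5/2)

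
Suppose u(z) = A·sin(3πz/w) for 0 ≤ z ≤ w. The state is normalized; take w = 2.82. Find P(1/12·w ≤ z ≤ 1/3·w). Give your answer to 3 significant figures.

P = ∫_{1/12·w}^{1/3·w} |u(z)|² dz.
Since A² = 1/(w/2), this is the region integral divided by the full normalization integral.
Substituting t = z/w, A² and the length scale cancel in the ratio: P = ∫_{1/12}^{1/3} sin(3·π·t)^2 dt / ∫_{0}^{1} sin(3·π·t)^2 dt.
An antiderivative of sin(3·π·t)^2 is t/2 - sin(6·π·t)/(12·π); evaluating from 1/12 to 1/3 gives 1/(12·π) + 1/8, while the full integral is 1/2.
The result is P = (2 + 3·π)/(12·π).

P ≈ 0.303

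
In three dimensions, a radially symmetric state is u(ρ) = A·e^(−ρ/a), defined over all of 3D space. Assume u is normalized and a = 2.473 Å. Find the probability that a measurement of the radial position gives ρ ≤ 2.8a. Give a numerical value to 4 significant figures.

P ≈ 0.9176

P = ∫ |u|² 4πρ² dρ over ρ ≤ 2.8a.
A² is fixed by ∫₀^∞ 4πρ²|u|² dρ = 1, i.e. A² = (π·a^3)^(−1).
Let t = ρ/a; then A², 4π and the length scale all cancel, so P = ∫_{0}^{2.8} t^2·e^(-2·t) dt ÷ ∫_{0}^{∞} t^2·e^(-2·t) dt.
An antiderivative of t^2·e^(-2·t) is -(2·t^2 + 2·t + 1)·e^(-2·t)/4; evaluating from 0 to 2.8 gives 1/4 - 557·e^(-28/5)/100, while the full integral is 1/4.
This evaluates to P = 0.91761.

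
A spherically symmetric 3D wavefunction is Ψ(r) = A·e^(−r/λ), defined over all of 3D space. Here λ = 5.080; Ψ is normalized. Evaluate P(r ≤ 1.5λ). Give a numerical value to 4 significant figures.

With dV = 4πr²dr, the probability is ∫|Ψ|² dV over r ≤ 1.5λ.
A² is fixed by ∫₀^∞ 4πr²|Ψ|² dr = 1, i.e. A² = (π·λ^3)^(−1).
In terms of u = r/λ (A², 4π and the length scale all cancel between numerator and denominator), P = [∫_{0}^{1.5} u^2·e^(-2·u) du] / [∫_{0}^{∞} u^2·e^(-2·u) du].
Using ∫ u^2·e^(-2·u) du = -(2·u^2 + 2·u + 1)·e^(-2·u)/4, the numerator is 1/4 - 17·e^(-3)/8 and the denominator is 1/4.
This evaluates to P = 0.57681.

P ≈ 0.5768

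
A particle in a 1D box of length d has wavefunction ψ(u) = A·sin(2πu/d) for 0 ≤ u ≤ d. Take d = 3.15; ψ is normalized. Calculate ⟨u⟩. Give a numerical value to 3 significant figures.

The expectation value is the |ψ|²-weighted average of u: ∫ u|ψ|² du.
Since the A² factors cancel between numerator and denominator, ⟨u⟩ = d/2.
Putting d = 3.15 gives 1.575.

⟨u⟩ ≈ 1.58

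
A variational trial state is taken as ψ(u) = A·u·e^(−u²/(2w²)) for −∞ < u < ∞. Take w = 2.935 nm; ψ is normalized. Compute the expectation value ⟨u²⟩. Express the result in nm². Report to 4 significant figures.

The expectation value is the |ψ|²-weighted average of u^2: ∫ u^2|ψ|² du.
Since the A² factors cancel between numerator and denominator, ⟨u²⟩ = 3·w^2/2.
Putting w = 2.935 gives 12.921.

⟨u^2⟩ ≈ 12.92 nm^2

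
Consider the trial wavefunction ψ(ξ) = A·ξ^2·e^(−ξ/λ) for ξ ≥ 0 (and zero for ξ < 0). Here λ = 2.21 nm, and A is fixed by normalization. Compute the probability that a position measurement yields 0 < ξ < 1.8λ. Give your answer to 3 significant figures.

P ≈ 0.294

|ψ|² is the probability density, so P = ∫_{0}^{1.8λ} |ψ|² dξ.
The normalization integral ∫|ψ|²dξ over the whole domain equals 3·λ^5/4·A², and A² cancels in the ratio.
Substituting u = ξ/λ, A² and the length scale cancel in the ratio: P = ∫_{0}^{1.8} u^4·e^(-2·u) du / ∫_{0}^{∞} u^4·e^(-2·u) du.
An antiderivative of u^4·e^(-2·u) is -(u^4/2 + u^3 + 3·u^2/2 + 3·u/2 + 3/4)·e^(-2·u); evaluating from 0 to 1.8 gives ≈ 0.22017, while the full integral is 3/4.
Evaluating gives P = 0.2936.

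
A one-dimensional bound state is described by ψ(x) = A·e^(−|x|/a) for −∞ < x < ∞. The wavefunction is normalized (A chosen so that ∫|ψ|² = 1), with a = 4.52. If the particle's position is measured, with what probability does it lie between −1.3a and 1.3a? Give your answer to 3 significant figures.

P = ∫_{−1.3a}^{1.3a} |ψ(x)|² dx.
Since A² = 1/(a), this is the region integral divided by the full normalization integral.
Both integrals are even about x = 0, so only the x ≥ 0 halves are needed (the factors of 2 cancel). Substituting u = x/a, A² and the length scale cancel in the ratio: P = ∫_{0}^{1.3} e^(-2·u) du / ∫_{0}^{∞} e^(-2·u) du.
Using ∫ e^(-2·u) du = -e^(-2·u)/2, the numerator is 1/2 - e^(-13/5)/2 and the denominator is 1/2.
Evaluating gives P = 0.9257.

P ≈ 0.926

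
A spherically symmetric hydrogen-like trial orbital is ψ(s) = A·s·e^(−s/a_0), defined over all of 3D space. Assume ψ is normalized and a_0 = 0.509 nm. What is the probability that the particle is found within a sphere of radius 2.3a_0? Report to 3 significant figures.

Integrate the radial probability density 4πs²|ψ|² over s ≤ 2.3a_0.
Normalization gives A² = 1/(3·π·a_0^5).
Substituting u = s/a_0, A², 4π and the length scale all cancel in the ratio: P = ∫_{0}^{2.3} u^4·e^(-2·u) du / ∫_{0}^{∞} u^4·e^(-2·u) du.
With ∫ u^4·e^(-2·u) du = -(u^4/2 + u^3 + 3·u^2/2 + 3·u/2 + 3/4)·e^(-2·u) + C, the region integral is ≈ 0.36507 and the full one is 3/4.
Taking the ratio yields P = 0.4868.

P ≈ 0.487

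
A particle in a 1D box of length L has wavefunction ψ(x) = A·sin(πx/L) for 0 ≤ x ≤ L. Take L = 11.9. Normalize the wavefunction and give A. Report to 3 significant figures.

We need A² ∫|f|² dx = 1, taking the integral from 0 to L.
∫|ψ|² dx = A²·(L/2).
Setting this equal to 1 gives A² = 1/(L/2).
Plugging in L = 11.9 yields A = 0.4100.

A ≈ 0.410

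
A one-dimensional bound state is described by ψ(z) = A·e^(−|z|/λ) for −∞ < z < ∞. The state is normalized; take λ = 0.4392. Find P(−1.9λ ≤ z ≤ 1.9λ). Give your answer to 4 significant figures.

P ≈ 0.9776

P = ∫_{−1.9λ}^{1.9λ} |ψ(z)|² dz.
Since A² = 1/(λ), this is the region integral divided by the full normalization integral.
By symmetry take twice the z ≥ 0 contribution in numerator and denominator; the 2's cancel. Substituting u = z/λ, A² and the length scale cancel in the ratio: P = ∫_{0}^{1.9} e^(-2·u) du / ∫_{0}^{∞} e^(-2·u) du.
Using ∫ e^(-2·u) du = -e^(-2·u)/2, the numerator is 1/2 - e^(-19/5)/2 and the denominator is 1/2.
The result is P = 0.97763.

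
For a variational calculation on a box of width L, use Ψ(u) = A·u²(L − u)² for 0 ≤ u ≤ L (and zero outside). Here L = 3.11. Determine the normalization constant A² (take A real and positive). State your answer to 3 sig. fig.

A^2 ≈ 0.0231

The normalization condition is ∫|Ψ|² du = 1 from 0 to L.
Expanding the polynomial and integrating term by term, with Ψ = A·u²(L − u)², the integral evaluates to A²·[L^9/630].
Substituting L = 3.11 gives A² = 0.02315, so A = 0.1521.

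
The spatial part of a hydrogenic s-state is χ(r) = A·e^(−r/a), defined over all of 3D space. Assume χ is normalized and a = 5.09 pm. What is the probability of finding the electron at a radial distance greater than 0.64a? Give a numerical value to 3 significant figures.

With dV = 4πr²dr, the probability is ∫|χ|² dV over r > 0.64a.
A² is fixed by ∫₀^∞ 4πr²|χ|² dr = 1, i.e. A² = (π·a^3)^(−1).
Substituting u = r/a, A², 4π and the length scale all cancel in the ratio: P = ∫_{0.64}^{∞} u^2·e^(-2·u) du / ∫_{0}^{∞} u^2·e^(-2·u) du.
An antiderivative of u^2·e^(-2·u) is -(2·u^2 + 2·u + 1)·e^(-2·u)/4; evaluating from 0.64 to ∞ gives 1937·e^(-32/25)/2500, while the full integral is 1/4.
Taking the ratio yields P = 0.8617.

P ≈ 0.862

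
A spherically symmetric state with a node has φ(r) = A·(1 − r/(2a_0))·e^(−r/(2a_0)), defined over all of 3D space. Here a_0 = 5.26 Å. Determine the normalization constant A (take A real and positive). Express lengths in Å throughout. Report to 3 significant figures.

A ≈ 0.0165 Å^(-3/2)

Normalization requires ∫|φ|² 4πr² dr = 1, integrated from 0 to ∞.
(Spherical symmetry: dV = 4πr² dr.)
Recall ∫₀^∞ r^m e^(−r/β) dr = m!·β^(m+1), with φ = A·(1 − r/(2a_0))·e^(−r/(2a_0)), the integral evaluates to A²·[8·π·a_0^3].
So A² = (8·π·a_0^3)^(−1).
Substituting a_0 = 5.26 gives A² = 0.0002734, so A = 0.01653.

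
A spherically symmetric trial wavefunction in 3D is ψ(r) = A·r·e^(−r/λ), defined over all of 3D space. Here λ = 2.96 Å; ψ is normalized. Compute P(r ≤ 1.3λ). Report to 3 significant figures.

P ≈ 0.123

Integrate the radial probability density 4πr²|ψ|² over r ≤ 1.3λ.
The full normalization integral is A²·[3·π·λ^5] = 1, fixing A².
Let u = r/λ; then A², 4π and the length scale all cancel, so P = ∫_{0}^{1.3} u^4·e^(-2·u) du ÷ ∫_{0}^{∞} u^4·e^(-2·u) du.
With ∫ u^4·e^(-2·u) du = -(u^4/2 + u^3 + 3·u^2/2 + 3·u/2 + 3/4)·e^(-2·u) + C, the region integral is ≈ 0.091932 and the full one is 3/4.
This evaluates to P = 0.1226.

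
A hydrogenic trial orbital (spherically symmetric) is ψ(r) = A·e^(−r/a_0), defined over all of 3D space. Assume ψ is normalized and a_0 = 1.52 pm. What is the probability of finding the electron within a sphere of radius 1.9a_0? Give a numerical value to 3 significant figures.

Integrate the radial probability density 4πr²|ψ|² over r ≤ 1.9a_0.
Normalization gives A² = 1/(π·a_0^3).
Substituting u = r/a_0, A², 4π and the length scale all cancel in the ratio: P = ∫_{0}^{1.9} u^2·e^(-2·u) du / ∫_{0}^{∞} u^2·e^(-2·u) du.
Using ∫ u^2·e^(-2·u) du = -(2·u^2 + 2·u + 1)·e^(-2·u)/4, the numerator is 1/4 - 601·e^(-19/5)/200 and the denominator is 1/4.
Taking the ratio yields P = 0.7311.

P ≈ 0.731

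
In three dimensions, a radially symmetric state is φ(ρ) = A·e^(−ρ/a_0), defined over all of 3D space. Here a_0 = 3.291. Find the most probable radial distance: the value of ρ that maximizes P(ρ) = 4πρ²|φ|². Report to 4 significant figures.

The maximum of P(ρ) = 4πρ²|φ|² occurs where its derivative vanishes.
Solving yields ρ = a_0.
With a_0 = 3.291, the most probable radial distance is 3.2910.

ρ ≈ 3.291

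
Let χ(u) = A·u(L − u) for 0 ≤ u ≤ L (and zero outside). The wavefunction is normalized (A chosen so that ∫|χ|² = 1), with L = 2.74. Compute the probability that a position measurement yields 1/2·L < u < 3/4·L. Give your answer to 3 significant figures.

P ≈ 0.396

P = ∫_{1/2·L}^{3/4·L} |χ(u)|² du.
With A² fixed by ∫|χ|² = 1, i.e. A² = (L^5/30)^(−1), substitute and integrate.
In terms of t = u/L (A² and the length scale cancel between numerator and denominator), P = [∫_{1/2}^{3/4} t^2·(1 - t)^2 dt] / [∫_{0}^{1} t^2·(1 - t)^2 dt].
Using ∫ t^2·(1 - t)^2 dt = t^3·(6·t^2 - 15·t + 10)/30, the numerator is ≈ 0.013216 and the denominator is 1/30.
Evaluating gives P = 203/512.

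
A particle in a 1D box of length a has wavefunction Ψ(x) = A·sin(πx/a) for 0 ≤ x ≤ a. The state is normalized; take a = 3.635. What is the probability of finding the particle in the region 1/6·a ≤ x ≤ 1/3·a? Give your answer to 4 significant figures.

P ≈ 0.1667

P = ∫_{1/6·a}^{1/3·a} |Ψ(x)|² dx.
Since A² = 1/(a/2), this is the region integral divided by the full normalization integral.
In terms of u = x/a (A² and the length scale cancel between numerator and denominator), P = [∫_{1/6}^{1/3} sin(π·u)^2 du] / [∫_{0}^{1} sin(π·u)^2 du].
An antiderivative of sin(π·u)^2 is u/2 - sin(2·π·u)/(4·π); evaluating from 1/6 to 1/3 gives 1/12, while the full integral is 1/2.
The result is P = 1/6.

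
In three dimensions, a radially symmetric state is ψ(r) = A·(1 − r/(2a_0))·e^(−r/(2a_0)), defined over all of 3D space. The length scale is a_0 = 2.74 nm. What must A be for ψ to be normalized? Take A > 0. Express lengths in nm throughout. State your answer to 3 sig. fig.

A ≈ 0.0440 nm^(-3/2)

We need A² ∫|f|² 4πr² dr = 1, taking the integral from 0 to ∞.
In 3D with spherical symmetry the volume element is 4πr² dr.
Recall ∫₀^∞ r^m e^(−r/β) dr = m!·β^(m+1), carrying out the integral gives A² · 8·π·a_0^3.
So A² = (8·π·a_0^3)^(−1).
Plugging in a_0 = 2.74 yields A = 0.04398.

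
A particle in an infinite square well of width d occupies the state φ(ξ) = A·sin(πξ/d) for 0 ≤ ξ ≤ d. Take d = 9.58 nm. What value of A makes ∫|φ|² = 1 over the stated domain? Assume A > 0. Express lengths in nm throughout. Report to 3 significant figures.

A ≈ 0.457 nm^(-1/2)

We need A² ∫|f|² dξ = 1, taking the integral from 0 to d.
∫|φ|² dξ = A²·(d/2).
Hence A² = 1/[d/2].
Substituting d = 9.58 gives A² = 0.2088, so A = 0.4569.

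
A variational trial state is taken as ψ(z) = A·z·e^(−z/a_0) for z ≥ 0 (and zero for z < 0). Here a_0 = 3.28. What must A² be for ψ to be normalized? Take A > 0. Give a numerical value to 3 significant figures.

A^2 ≈ 0.113

We need A² ∫|f|² dz = 1, taking the integral from 0 to ∞.
Carrying out the integral gives A² · a_0^3/4.
Hence A² = 1/[a_0^3/4].
Substituting a_0 = 3.28 gives A² = 0.1134, so A = 0.3367.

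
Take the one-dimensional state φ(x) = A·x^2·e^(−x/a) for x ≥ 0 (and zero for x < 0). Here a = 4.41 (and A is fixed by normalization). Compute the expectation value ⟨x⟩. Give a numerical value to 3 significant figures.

⟨x⟩ ≈ 11.0

⟨x⟩ = ∫ x |φ|² dx over the full domain.
Using ∫₀^∞ xⁿ e^(−αx) dx = n!/αⁿ⁺¹, the ratio of the moment integral to the normalization integral gives ⟨x⟩ = 5·a/2.
With a = 4.41, ⟨x⟩ = 11.03.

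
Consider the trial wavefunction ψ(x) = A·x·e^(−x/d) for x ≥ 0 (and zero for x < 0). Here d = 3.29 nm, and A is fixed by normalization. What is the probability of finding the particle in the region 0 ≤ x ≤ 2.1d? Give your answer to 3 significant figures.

P ≈ 0.790

The probability is P = ∫ |ψ|² dx over [0, 2.1d].
The normalization integral ∫|ψ|²dx over the whole domain equals d^3/4·A², and A² cancels in the ratio.
Substituting u = x/d, A² and the length scale cancel in the ratio: P = ∫_{0}^{2.1} u^2·e^(-2·u) du / ∫_{0}^{∞} u^2·e^(-2·u) du.
With ∫ u^2·e^(-2·u) du = -(2·u^2 + 2·u + 1)·e^(-2·u)/4 + C, the region integral is 1/4 - 701·e^(-21/5)/200 and the full one is 1/4.
Evaluating gives P = 0.7898.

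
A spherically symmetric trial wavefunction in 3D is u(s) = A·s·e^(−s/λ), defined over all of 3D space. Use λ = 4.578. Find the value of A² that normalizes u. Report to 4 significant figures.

The normalization condition is ∫|u|² 4πs² ds = 1 from 0 to ∞.
(Spherical symmetry: dV = 4πs² ds.)
With u = A·s·e^(−s/λ), the integral evaluates to A²·[3·π·λ^5].
Hence A² = 1/[3·π·λ^5].
Plugging in λ = 4.578 yields A = 0.0072640.

A^2 ≈ 0.00005277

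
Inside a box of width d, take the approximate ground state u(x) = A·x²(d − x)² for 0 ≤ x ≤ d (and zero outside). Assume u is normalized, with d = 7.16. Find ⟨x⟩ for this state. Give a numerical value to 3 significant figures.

⟨x⟩ ≈ 3.58

By definition ⟨x⟩ = ∫ x |u(x)|² dx.
Since the A² factors cancel between numerator and denominator, ⟨x⟩ = d/2.
Putting d = 7.16 gives 3.580.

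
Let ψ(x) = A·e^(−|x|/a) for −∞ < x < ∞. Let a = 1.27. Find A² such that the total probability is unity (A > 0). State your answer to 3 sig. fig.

A^2 ≈ 0.787

Require ∫ |ψ|² dx = 1 over the whole domain.
Recall ∫₀^∞ x^m e^(−x/β) dx = m!·β^(m+1), the integral (without the A² prefactor) comes out to a.
So A² = (a)^(−1).
Plugging in a = 1.27 yields A = 0.8874.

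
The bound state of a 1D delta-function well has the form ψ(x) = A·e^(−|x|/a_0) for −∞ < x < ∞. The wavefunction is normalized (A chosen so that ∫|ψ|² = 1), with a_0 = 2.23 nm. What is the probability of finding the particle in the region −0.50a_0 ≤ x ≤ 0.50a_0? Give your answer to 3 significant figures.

The probability is P = ∫ |ψ|² dx over [−0.50a_0, 0.50a_0].
The normalization integral ∫|ψ|²dx over the whole domain equals a_0·A², and A² cancels in the ratio.
Both integrals are even about x = 0, so only the x ≥ 0 halves are needed (the factors of 2 cancel). In terms of u = x/a_0 (A² and the length scale cancel between numerator and denominator), P = [∫_{0}^{0.50} e^(-2·u) du] / [∫_{0}^{∞} e^(-2·u) du].
Using ∫ e^(-2·u) du = -e^(-2·u)/2, the numerator is 1/2 - e^(-1)/2 and the denominator is 1/2.
Taking the ratio, P = 0.6321.

P ≈ 0.632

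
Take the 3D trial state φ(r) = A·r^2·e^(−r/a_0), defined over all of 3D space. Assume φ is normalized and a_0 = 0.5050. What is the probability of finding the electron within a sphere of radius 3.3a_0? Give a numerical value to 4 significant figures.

P = ∫ |φ|² 4πr² dr over r ≤ 3.3a_0.
The full normalization integral is A²·[45·π·a_0^7/2] = 1, fixing A².
Let u = r/a_0; then A², 4π and the length scale all cancel, so P = ∫_{0}^{3.3} u^6·e^(-2·u) du ÷ ∫_{0}^{∞} u^6·e^(-2·u) du.
Using ∫ u^6·e^(-2·u) du = -(4·u^6 + 12·u^5 + 30·u^4 + 60·u^3 + 90·u^2 + 90·u + 45)·e^(-2·u)/8, the numerator is ≈ 2.75153 and the denominator is 45/8.
Taking the ratio yields P = 0.48916.

P ≈ 0.4892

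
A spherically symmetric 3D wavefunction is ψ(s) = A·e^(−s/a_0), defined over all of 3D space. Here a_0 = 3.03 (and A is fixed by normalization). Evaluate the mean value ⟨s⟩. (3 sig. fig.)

The expectation value is the |ψ|²-weighted average of s: ∫ s|ψ|² 4πs² ds.
Evaluating both integrals, ⟨s⟩ = 3·a_0/2.
With a_0 = 3.03, ⟨s⟩ = 4.545.

⟨s⟩ ≈ 4.55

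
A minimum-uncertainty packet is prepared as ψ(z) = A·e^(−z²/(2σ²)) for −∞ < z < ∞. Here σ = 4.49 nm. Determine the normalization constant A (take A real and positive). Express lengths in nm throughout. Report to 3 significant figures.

A ≈ 0.354 nm^(-1/2)

Normalization requires ∫|ψ|² dz = 1, integrated from −∞ to ∞.
Using the Gaussian integral ∫_{−∞}^{∞} e^(−αz²) dz = √(π/α), with ψ = A·e^(−z²/(2σ²)), the integral evaluates to A²·[√(π)·σ].
Hence A² = 1/[√(π)·σ].
Substituting σ = 4.49 gives A² = 0.1257, so A = 0.3545.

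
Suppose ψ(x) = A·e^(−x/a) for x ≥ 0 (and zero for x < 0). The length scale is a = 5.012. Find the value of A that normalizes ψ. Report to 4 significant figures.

A ≈ 0.6317

Require ∫ |ψ|² dx = 1 over the whole domain.
Carrying out the integral gives A² · a/2.
So A² = (a/2)^(−1).
With a = 5.012: A² = 0.39904 and A = 0.63170.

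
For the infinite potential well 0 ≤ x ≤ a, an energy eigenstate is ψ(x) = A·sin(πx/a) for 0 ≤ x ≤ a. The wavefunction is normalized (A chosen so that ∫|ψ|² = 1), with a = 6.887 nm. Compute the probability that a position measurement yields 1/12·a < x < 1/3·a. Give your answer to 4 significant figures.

P ≈ 0.1917

The probability is P = ∫ |ψ|² dx over [1/12·a, 1/3·a].
The normalization integral ∫|ψ|²dx over the whole domain equals a/2·A², and A² cancels in the ratio.
Let u = x/a; then A² and the length scale cancel, so P = ∫_{1/12}^{1/3} sin(π·u)^2 du ÷ ∫_{0}^{1} sin(π·u)^2 du.
An antiderivative of sin(π·u)^2 is u/2 - sin(2·π·u)/(4·π); evaluating from 1/12 to 1/3 gives -√(3)/(8·π) + 1/(8·π) + 1/8, while the full integral is 1/2.
Taking the ratio, P = (-√(3) + 1 + π)/(4·π).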